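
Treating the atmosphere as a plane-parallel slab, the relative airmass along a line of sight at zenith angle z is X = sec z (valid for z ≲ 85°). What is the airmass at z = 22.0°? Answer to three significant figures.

1.08

X = sec z = 1/cos 22.0° = 1/0.9272 = 1.0785.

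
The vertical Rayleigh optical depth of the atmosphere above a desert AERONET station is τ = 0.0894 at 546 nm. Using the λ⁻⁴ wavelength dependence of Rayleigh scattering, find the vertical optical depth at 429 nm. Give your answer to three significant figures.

0.235

τ(429 nm) = τ(546 nm) × (546/429)⁴ = 0.0894 × (1.2727)⁴ = 0.0894 × 2.6239 = 0.2346.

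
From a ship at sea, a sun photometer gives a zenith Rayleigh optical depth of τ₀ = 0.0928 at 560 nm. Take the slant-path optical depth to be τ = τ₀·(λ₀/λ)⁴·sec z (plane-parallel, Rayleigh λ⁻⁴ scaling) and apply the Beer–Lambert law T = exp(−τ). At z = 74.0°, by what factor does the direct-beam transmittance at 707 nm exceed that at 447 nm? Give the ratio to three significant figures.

Airmass: sec 74.0° = 3.6280.
τ(707 nm) = 0.0928 × (560/707)⁴ × 3.6280 = 0.0928 × 0.3936 × 3.6280 = 0.1325.
τ(447 nm) = 0.0928 × (560/447)⁴ × 3.6280 = 0.0928 × 2.4633 × 3.6280 = 0.8293.
T(707)/T(447) = exp(τ_B − τ_A) = exp(0.6968) = 2.0074.

2.01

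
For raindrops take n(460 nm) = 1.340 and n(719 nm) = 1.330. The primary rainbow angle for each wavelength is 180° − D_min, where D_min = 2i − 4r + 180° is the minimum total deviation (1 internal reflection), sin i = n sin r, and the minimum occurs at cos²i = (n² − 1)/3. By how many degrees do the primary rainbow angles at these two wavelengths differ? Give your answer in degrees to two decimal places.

At 460 nm (n = 1.340): cos²i = 0.26520 → i = 59.004°, r = 39.770°, D_min = 138.929°, rainbow angle = 41.071°.
At 719 nm (n = 1.330): cos²i = 0.25630 → i = 59.585°, r = 40.422°, D_min = 137.484°, rainbow angle = 42.516°.
Angular width = |41.071° − 42.516°| = 1.445°.

1.45°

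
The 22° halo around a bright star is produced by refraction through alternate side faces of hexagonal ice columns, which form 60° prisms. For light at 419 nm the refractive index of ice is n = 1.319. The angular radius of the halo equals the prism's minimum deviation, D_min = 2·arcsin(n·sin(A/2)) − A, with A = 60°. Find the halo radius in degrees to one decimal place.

22.5°

n·sin(A/2) = 1.319 × sin 30° = 1.319 × 0.5000 = 0.6595.
D_min = 2·arcsin(0.6595) − 60° = 2 × 41.262° − 60° = 22.524°.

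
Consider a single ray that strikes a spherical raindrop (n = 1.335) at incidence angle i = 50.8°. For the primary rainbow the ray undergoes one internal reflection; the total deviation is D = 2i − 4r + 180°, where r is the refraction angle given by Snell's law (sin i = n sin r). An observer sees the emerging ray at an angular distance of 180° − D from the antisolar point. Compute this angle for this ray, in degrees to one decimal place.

40.3°

sin r = sin 50.8° / 1.335 = 0.7749/1.335 = 0.5805; r = 35.48°.
D = 2·50.8° − 4·35.48° + 180° = 101.60° − 141.94° + 180° = 139.66°.
Angle from antisolar point = 180° − D = 40.34°.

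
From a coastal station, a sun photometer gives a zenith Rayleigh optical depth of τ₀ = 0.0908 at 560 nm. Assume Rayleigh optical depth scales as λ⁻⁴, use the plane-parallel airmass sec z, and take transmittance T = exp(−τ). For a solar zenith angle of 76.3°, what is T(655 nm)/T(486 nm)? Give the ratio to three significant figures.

Airmass: sec 76.3° = 4.2223.
τ(655 nm) = 0.0908 × (560/655)⁴ × 4.2223 = 0.0908 × 0.5343 × 4.2223 = 0.2048.
τ(486 nm) = 0.0908 × (560/486)⁴ × 4.2223 = 0.0908 × 1.7628 × 4.2223 = 0.6758.
T(655)/T(486) = exp(τ_B − τ_A) = exp(0.4710) = 1.6016.

1.60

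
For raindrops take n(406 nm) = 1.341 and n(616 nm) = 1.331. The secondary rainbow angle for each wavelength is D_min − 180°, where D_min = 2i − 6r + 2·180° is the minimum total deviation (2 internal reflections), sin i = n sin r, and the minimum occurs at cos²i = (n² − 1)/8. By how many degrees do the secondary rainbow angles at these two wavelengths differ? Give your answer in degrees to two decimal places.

2.60°

At 406 nm (n = 1.341): cos²i = 0.09979 → i = 71.586°, r = 45.034°, D_min = 232.966°, rainbow angle = 52.966°.
At 616 nm (n = 1.331): cos²i = 0.09645 → i = 71.907°, r = 45.575°, D_min = 230.365°, rainbow angle = 50.365°.
Angular width = |52.966° − 50.365°| = 2.601°.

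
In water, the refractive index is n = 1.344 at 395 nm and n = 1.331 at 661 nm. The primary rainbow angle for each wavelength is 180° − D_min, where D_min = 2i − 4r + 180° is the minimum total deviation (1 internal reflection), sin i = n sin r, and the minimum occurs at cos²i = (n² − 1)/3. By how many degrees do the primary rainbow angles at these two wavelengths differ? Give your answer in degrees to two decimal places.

At 395 nm (n = 1.344): cos²i = 0.26878 → i = 58.772°, r = 39.512°, D_min = 139.495°, rainbow angle = 40.505°.
At 661 nm (n = 1.331): cos²i = 0.25719 → i = 59.527°, r = 40.356°, D_min = 137.630°, rainbow angle = 42.370°.
Angular width = |40.505° − 42.370°| = 1.865°.

1.86°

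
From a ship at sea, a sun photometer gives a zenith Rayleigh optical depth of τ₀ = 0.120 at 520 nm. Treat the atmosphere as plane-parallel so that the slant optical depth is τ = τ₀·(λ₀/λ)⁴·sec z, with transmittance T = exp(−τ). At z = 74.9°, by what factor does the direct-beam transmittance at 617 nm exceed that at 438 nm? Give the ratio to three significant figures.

Airmass: sec 74.9° = 3.8387.
τ(617 nm) = 0.120 × (520/617)⁴ × 3.8387 = 0.120 × 0.5045 × 3.8387 = 0.2324.
τ(438 nm) = 0.120 × (520/438)⁴ × 3.8387 = 0.120 × 1.9866 × 3.8387 = 0.9151.
T(617)/T(438) = exp(τ_B − τ_A) = exp(0.6827) = 1.9793.

1.98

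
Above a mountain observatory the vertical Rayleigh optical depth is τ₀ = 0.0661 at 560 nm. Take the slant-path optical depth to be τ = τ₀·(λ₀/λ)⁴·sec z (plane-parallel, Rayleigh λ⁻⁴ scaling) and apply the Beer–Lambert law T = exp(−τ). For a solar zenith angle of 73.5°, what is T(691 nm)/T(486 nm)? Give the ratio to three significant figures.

1.36

Airmass: sec 73.5° = 3.5209.
τ(691 nm) = 0.0661 × (560/691)⁴ × 3.5209 = 0.0661 × 0.4314 × 3.5209 = 0.1004.
τ(486 nm) = 0.0661 × (560/486)⁴ × 3.5209 = 0.0661 × 1.7628 × 3.5209 = 0.4103.
T(691)/T(486) = exp(τ_B − τ_A) = exp(0.3099) = 1.3633.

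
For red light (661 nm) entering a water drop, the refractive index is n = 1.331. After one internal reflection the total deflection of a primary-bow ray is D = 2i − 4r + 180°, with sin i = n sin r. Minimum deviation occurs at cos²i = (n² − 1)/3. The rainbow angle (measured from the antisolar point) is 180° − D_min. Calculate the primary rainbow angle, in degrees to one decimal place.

42.4°

cos²i = (1.77156 − 1)/3 = 0.25719; i = arccos(0.50714) = 59.527°.
sin r = sin 59.527°/1.331 = 0.64753; r = 40.356°.
D_min = 2·59.527° − 4·40.356° + 180° = 137.630°.
Rainbow angle = 180° − D_min = 42.370°.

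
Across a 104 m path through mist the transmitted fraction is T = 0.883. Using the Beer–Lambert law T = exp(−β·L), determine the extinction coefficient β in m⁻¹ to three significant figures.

0.00120 m⁻¹

Beer–Lambert: T = exp(−βL) ⇒ β = −ln(T)/L = −ln(0.883)/104 = 0.1244/104 = 0.001196 m⁻¹.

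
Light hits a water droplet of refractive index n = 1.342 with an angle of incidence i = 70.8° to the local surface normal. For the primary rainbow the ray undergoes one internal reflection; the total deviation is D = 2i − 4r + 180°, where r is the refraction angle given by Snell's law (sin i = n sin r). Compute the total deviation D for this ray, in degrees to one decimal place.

142.7°

sin r = sin 70.8° / 1.342 = 0.9444/1.342 = 0.7037; r = 44.73°.
D = 2·70.8° − 4·44.73° + 180° = 141.60° − 178.90° + 180° = 142.70°.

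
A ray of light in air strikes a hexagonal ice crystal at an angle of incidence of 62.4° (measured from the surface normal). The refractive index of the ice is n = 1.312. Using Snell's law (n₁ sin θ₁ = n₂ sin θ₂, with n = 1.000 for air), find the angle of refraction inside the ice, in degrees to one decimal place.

Snell: sin θ_r = sin θ_i / n = sin 62.4° / 1.312 = 0.8862 / 1.312 = 0.6755.
θ_r = arcsin(0.6755) = 42.49°.

42.5°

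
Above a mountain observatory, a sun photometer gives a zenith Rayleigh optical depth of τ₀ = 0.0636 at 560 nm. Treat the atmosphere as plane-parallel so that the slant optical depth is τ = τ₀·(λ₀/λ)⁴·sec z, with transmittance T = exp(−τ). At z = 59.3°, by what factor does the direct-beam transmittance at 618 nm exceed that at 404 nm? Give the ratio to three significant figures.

Airmass: sec 59.3° = 1.9587.
τ(618 nm) = 0.0636 × (560/618)⁴ × 1.9587 = 0.0636 × 0.6742 × 1.9587 = 0.0840.
τ(404 nm) = 0.0636 × (560/404)⁴ × 1.9587 = 0.0636 × 3.6917 × 1.9587 = 0.4599.
T(618)/T(404) = exp(τ_B − τ_A) = exp(0.3759) = 1.4563.

1.46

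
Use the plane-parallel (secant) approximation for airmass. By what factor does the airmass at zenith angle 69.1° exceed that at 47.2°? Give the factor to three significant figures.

X(69.1°)/X(47.2°) = sec 69.1° / sec 47.2° = cos 47.2° / cos 69.1° = 0.6794/0.3567 = 1.9046.

1.90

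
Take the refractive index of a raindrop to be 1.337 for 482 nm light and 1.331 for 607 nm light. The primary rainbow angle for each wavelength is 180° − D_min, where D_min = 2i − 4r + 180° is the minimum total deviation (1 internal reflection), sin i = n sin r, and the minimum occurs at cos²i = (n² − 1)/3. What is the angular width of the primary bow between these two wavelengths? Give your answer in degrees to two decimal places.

At 482 nm (n = 1.337): cos²i = 0.26252 → i = 59.178°, r = 39.964°, D_min = 138.500°, rainbow angle = 41.500°.
At 607 nm (n = 1.331): cos²i = 0.25719 → i = 59.527°, r = 40.356°, D_min = 137.630°, rainbow angle = 42.370°.
Angular width = |41.500° − 42.370°| = 0.870°.

0.87°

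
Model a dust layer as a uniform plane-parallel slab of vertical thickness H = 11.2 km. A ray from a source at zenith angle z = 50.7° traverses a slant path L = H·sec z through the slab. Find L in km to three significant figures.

sec z = 1/cos 50.7° = 1.5788.
L = 11.2 × 1.5788 = 17.683 km.

17.7 km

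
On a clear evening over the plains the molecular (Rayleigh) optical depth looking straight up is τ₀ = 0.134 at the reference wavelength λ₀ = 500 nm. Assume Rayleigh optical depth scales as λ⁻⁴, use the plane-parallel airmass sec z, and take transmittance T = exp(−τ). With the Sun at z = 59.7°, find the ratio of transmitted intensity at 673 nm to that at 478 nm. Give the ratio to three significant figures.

1.27

Airmass: sec 59.7° = 1.9821.
τ(673 nm) = 0.134 × (500/673)⁴ × 1.9821 = 0.134 × 0.3047 × 1.9821 = 0.0809.
τ(478 nm) = 0.134 × (500/478)⁴ × 1.9821 = 0.134 × 1.1972 × 1.9821 = 0.3180.
T(673)/T(478) = exp(τ_B − τ_A) = exp(0.2371) = 1.2675.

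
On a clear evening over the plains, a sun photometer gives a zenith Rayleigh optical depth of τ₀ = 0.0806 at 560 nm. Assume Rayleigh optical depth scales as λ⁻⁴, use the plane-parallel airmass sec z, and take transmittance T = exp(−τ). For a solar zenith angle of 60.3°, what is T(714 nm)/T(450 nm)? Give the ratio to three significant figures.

Airmass: sec 60.3° = 2.0183.
τ(714 nm) = 0.0806 × (560/714)⁴ × 2.0183 = 0.0806 × 0.3784 × 2.0183 = 0.0616.
τ(450 nm) = 0.0806 × (560/450)⁴ × 2.0183 = 0.0806 × 2.3983 × 2.0183 = 0.3901.
T(714)/T(450) = exp(τ_B − τ_A) = exp(0.3286) = 1.3890.

1.39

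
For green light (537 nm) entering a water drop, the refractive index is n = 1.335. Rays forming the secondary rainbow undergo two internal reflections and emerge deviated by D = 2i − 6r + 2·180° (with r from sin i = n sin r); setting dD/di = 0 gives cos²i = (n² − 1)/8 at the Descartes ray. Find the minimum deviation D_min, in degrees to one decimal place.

cos²i = (1.78222 − 1)/8 = 0.09778; i = arccos(0.31269) = 71.778°.
sin r = sin 71.778°/1.335 = 0.71150; r = 45.357°.
D_min = 2·71.778° − 6·45.357° + 360° = 231.414°.

231.4°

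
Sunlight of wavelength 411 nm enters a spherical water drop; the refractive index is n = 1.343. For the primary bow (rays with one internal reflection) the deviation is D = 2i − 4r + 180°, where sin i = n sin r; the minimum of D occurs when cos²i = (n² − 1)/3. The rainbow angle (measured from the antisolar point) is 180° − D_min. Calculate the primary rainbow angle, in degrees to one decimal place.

cos²i = (1.80365 − 1)/3 = 0.26788; i = arccos(0.51757) = 58.830°.
sin r = sin 58.830°/1.343 = 0.63711; r = 39.577°.
D_min = 2·58.830° − 4·39.577° + 180° = 139.354°.
Rainbow angle = 180° − D_min = 40.646°.

40.6°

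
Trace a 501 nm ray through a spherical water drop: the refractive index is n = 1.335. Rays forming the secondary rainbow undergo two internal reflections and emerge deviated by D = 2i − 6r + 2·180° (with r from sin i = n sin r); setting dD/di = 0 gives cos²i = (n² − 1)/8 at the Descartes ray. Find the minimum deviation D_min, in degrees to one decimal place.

cos²i = (1.78222 − 1)/8 = 0.09778; i = arccos(0.31269) = 71.778°.
sin r = sin 71.778°/1.335 = 0.71150; r = 45.357°.
D_min = 2·71.778° − 6·45.357° + 360° = 231.414°.

231.4°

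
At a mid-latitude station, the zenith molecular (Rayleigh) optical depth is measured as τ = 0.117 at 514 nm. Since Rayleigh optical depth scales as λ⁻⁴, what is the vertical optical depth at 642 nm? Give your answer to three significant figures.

τ(642 nm) = τ(514 nm) × (514/642)⁴ = 0.117 × (0.8006)⁴ = 0.117 × 0.4109 = 0.0481.

0.0481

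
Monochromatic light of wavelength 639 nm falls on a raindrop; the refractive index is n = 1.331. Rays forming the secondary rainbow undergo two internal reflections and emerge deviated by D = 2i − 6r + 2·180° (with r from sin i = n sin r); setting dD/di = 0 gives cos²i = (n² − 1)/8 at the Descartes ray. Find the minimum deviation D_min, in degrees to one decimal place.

230.4°

cos²i = (1.77156 − 1)/8 = 0.09645; i = arccos(0.31056) = 71.907°.
sin r = sin 71.907°/1.331 = 0.71417; r = 45.575°.
D_min = 2·71.907° − 6·45.575° + 360° = 230.365°.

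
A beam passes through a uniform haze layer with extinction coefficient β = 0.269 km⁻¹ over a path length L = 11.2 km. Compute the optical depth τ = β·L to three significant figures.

τ = β·L = 0.269 × 11.2 = 3.0128.

3.01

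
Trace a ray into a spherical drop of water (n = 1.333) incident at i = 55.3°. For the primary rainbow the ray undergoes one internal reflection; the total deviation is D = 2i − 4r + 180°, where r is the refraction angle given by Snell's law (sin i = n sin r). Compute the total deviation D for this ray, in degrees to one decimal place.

sin r = sin 55.3° / 1.333 = 0.8221/1.333 = 0.6168; r = 38.08°.
D = 2·55.3° − 4·38.08° + 180° = 110.60° − 152.32° + 180° = 138.28°.

138.3°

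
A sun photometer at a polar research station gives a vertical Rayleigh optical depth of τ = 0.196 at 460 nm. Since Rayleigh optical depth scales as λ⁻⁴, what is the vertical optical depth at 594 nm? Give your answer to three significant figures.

0.0705

τ(594 nm) = τ(460 nm) × (460/594)⁴ = 0.196 × (0.7744)⁴ = 0.196 × 0.3597 = 0.0705.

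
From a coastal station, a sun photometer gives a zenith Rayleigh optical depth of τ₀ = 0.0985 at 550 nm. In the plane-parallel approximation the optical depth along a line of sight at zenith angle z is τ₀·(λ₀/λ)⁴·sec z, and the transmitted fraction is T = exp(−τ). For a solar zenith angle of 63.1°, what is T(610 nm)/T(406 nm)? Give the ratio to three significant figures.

Airmass: sec 63.1° = 2.2103.
τ(610 nm) = 0.0985 × (550/610)⁴ × 2.2103 = 0.0985 × 0.6609 × 2.2103 = 0.1439.
τ(406 nm) = 0.0985 × (550/406)⁴ × 2.2103 = 0.0985 × 3.3678 × 2.2103 = 0.7332.
T(610)/T(406) = exp(τ_B − τ_A) = exp(0.5893) = 1.8028.

1.80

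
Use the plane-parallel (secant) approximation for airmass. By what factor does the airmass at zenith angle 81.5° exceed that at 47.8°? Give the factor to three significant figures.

X(81.5°)/X(47.8°) = sec 81.5° / sec 47.8° = cos 47.8° / cos 81.5° = 0.6717/0.1478 = 4.5445.

4.54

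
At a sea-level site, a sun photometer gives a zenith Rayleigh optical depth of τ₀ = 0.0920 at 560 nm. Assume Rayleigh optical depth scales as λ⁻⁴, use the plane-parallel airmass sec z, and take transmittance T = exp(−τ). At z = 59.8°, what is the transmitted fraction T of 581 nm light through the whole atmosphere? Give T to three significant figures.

sec 59.8° = 1.9880.
τ = 0.0920 × (560/581)⁴ × 1.9880 = 0.0920 × 0.8631 × 1.9880 = 0.1579.
T = exp(−0.1579) = 0.8540.

0.854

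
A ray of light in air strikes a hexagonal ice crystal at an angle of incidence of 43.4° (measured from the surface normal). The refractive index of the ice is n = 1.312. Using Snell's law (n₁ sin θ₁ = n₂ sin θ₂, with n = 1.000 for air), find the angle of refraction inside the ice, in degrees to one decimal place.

Snell: sin θ_r = sin θ_i / n = sin 43.4° / 1.312 = 0.6871 / 1.312 = 0.5237.
θ_r = arcsin(0.5237) = 31.58°.

31.6°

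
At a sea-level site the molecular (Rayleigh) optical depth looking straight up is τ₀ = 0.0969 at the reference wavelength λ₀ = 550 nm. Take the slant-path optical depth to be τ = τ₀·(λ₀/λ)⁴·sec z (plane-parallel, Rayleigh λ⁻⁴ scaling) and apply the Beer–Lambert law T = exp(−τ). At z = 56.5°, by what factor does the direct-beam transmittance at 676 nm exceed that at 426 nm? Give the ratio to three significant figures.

1.51

Airmass: sec 56.5° = 1.8118.
τ(676 nm) = 0.0969 × (550/676)⁴ × 1.8118 = 0.0969 × 0.4382 × 1.8118 = 0.0769.
τ(426 nm) = 0.0969 × (550/426)⁴ × 1.8118 = 0.0969 × 2.7785 × 1.8118 = 0.4878.
T(676)/T(426) = exp(τ_B − τ_A) = exp(0.4109) = 1.5081.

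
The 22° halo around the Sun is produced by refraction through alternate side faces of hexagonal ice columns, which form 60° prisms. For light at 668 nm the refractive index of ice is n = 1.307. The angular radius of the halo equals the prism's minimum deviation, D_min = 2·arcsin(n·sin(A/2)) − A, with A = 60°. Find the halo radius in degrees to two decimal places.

21.61°

n·sin(A/2) = 1.307 × sin 30° = 1.307 × 0.5000 = 0.6535.
D_min = 2·arcsin(0.6535) − 60° = 2 × 40.806° − 60° = 21.612°.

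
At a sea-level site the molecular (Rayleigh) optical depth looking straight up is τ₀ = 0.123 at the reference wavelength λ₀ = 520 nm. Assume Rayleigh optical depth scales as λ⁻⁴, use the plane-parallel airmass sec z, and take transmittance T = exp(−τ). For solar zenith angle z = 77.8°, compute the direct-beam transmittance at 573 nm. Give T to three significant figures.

sec 77.8° = 4.7321.
τ = 0.123 × (520/573)⁴ × 4.7321 = 0.123 × 0.6783 × 4.7321 = 0.3948.
T = exp(−0.3948) = 0.6738.

0.674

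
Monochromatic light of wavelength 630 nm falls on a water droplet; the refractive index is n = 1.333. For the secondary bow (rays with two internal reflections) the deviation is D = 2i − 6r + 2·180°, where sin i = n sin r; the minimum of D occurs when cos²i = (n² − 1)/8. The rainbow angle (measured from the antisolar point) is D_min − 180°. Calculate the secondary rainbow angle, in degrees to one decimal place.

cos²i = (1.77689 − 1)/8 = 0.09711; i = arccos(0.31163) = 71.843°.
sin r = sin 71.843°/1.333 = 0.71283; r = 45.466°.
D_min = 2·71.843° − 6·45.466° + 360° = 230.891°.
Rainbow angle = D_min − 180° = 50.891°.

50.9°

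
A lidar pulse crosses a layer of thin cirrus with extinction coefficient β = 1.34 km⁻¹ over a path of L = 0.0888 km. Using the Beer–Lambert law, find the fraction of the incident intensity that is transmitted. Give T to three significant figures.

τ = β·L = 1.34 × 0.0888 = 0.1190.
T = exp(−0.1190) = 0.8878.

0.888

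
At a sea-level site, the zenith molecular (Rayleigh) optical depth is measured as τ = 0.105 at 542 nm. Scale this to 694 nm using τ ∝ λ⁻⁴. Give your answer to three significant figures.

0.0391

τ(694 nm) = τ(542 nm) × (542/694)⁴ = 0.105 × (0.7810)⁴ = 0.105 × 0.3720 = 0.0391.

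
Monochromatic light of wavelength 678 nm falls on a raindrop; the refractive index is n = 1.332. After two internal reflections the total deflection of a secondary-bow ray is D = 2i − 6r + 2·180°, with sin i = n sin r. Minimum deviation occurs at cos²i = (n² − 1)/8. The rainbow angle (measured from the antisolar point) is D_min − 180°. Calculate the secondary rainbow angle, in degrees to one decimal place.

50.6°

cos²i = (1.77422 − 1)/8 = 0.09678; i = arccos(0.31109) = 71.875°.
sin r = sin 71.875°/1.332 = 0.71350; r = 45.520°.
D_min = 2·71.875° − 6·45.520° + 360° = 230.628°.
Rainbow angle = D_min − 180° = 50.628°.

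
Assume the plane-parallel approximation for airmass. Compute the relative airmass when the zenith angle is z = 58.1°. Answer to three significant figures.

X = sec z = 1/cos 58.1° = 1/0.5284 = 1.8924.

1.89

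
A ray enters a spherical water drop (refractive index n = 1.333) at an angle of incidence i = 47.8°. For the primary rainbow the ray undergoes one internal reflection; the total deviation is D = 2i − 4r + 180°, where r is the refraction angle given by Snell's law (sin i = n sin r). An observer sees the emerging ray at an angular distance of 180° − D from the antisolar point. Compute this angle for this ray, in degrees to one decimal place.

sin r = sin 47.8° / 1.333 = 0.7408/1.333 = 0.5557; r = 33.76°.
D = 2·47.8° − 4·33.76° + 180° = 95.60° − 135.05° + 180° = 140.55°.
Angle from antisolar point = 180° − D = 39.45°.

39.4°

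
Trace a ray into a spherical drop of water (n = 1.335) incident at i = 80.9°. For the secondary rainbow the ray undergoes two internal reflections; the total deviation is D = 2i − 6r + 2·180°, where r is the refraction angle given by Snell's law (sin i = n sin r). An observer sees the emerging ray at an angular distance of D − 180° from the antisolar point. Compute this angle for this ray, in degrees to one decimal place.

55.6°

sin r = sin 80.9° / 1.335 = 0.9874/1.335 = 0.7396; r = 47.70°.
D = 2·80.9° − 6·47.70° + 2·180° = 161.80° − 286.20° + 360° = 235.60°.
Angle from antisolar point = D − 180° = 55.60°.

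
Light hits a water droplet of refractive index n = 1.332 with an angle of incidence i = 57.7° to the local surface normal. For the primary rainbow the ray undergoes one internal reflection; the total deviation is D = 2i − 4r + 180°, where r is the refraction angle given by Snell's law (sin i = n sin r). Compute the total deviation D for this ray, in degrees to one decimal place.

sin r = sin 57.7° / 1.332 = 0.8453/1.332 = 0.6346; r = 39.39°.
D = 2·57.7° − 4·39.39° + 180° = 115.40° − 157.56° + 180° = 137.84°.

137.8°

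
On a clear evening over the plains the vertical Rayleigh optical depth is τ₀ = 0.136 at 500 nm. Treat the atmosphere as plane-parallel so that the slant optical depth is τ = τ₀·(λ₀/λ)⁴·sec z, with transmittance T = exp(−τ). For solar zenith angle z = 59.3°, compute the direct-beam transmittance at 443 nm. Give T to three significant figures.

sec 59.3° = 1.9587.
τ = 0.136 × (500/443)⁴ × 1.9587 = 0.136 × 1.6228 × 1.9587 = 0.4323.
T = exp(−0.4323) = 0.6490.

0.649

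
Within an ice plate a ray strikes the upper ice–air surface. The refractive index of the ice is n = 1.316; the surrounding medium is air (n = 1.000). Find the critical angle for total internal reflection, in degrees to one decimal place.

49.5°

sin θ_c = n_air / n = 1.000 / 1.316 = 0.7599.
θ_c = arcsin(0.7599) = 49.45°.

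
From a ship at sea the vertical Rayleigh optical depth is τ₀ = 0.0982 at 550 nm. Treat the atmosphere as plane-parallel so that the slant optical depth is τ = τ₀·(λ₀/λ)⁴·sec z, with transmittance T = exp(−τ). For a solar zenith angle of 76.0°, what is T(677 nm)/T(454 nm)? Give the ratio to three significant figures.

2.01

Airmass: sec 76.0° = 4.1336.
τ(677 nm) = 0.0982 × (550/677)⁴ × 4.1336 = 0.0982 × 0.4356 × 4.1336 = 0.1768.
τ(454 nm) = 0.0982 × (550/454)⁴ × 4.1336 = 0.0982 × 2.1539 × 4.1336 = 0.8743.
T(677)/T(454) = exp(τ_B − τ_A) = exp(0.6975) = 2.0087.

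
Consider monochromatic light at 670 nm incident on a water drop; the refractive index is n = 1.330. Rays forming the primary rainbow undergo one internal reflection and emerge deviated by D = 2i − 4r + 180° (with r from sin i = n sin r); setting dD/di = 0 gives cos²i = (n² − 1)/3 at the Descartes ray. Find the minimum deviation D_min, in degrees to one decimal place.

137.5°

cos²i = (1.76890 − 1)/3 = 0.25630; i = arccos(0.50626) = 59.585°.
sin r = sin 59.585°/1.330 = 0.64841; r = 40.422°.
D_min = 2·59.585° − 4·40.422° + 180° = 137.484°.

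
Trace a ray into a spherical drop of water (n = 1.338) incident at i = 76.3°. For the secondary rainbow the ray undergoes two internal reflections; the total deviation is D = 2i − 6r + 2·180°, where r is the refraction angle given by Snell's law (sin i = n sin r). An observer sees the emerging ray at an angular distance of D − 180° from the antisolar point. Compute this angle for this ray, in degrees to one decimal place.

sin r = sin 76.3° / 1.338 = 0.9715/1.338 = 0.7261; r = 46.56°.
D = 2·76.3° − 6·46.56° + 2·180° = 152.60° − 279.37° + 360° = 233.23°.
Angle from antisolar point = D − 180° = 53.23°.

53.2°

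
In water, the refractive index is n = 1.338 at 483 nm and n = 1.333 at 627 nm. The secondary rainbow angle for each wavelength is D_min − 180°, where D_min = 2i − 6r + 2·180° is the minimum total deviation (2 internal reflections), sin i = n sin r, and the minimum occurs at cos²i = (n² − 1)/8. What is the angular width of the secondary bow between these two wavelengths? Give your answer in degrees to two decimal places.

1.30°

At 483 nm (n = 1.338): cos²i = 0.09878 → i = 71.682°, r = 45.195°, D_min = 232.193°, rainbow angle = 52.193°.
At 627 nm (n = 1.333): cos²i = 0.09711 → i = 71.843°, r = 45.466°, D_min = 230.891°, rainbow angle = 50.891°.
Angular width = |52.193° − 50.891°| = 1.302°.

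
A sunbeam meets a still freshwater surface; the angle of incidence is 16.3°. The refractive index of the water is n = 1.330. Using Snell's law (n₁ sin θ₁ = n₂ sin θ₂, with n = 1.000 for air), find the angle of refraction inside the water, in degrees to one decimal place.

12.2°

Snell: sin θ_r = sin θ_i / n = sin 16.3° / 1.330 = 0.2807 / 1.330 = 0.2110.
θ_r = arcsin(0.2110) = 12.18°.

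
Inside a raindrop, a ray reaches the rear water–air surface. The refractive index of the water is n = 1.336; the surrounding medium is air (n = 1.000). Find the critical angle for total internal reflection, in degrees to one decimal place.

sin θ_c = n_air / n = 1.000 / 1.336 = 0.7485.
θ_c = arcsin(0.7485) = 48.46°.

48.5°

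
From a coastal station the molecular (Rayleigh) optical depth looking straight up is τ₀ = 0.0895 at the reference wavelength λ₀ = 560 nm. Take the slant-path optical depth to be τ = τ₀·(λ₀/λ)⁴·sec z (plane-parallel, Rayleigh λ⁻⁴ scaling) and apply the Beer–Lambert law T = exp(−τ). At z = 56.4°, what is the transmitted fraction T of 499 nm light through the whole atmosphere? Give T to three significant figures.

sec 56.4° = 1.8070.
τ = 0.0895 × (560/499)⁴ × 1.8070 = 0.0895 × 1.5862 × 1.8070 = 0.2565.
T = exp(−0.2565) = 0.7737.

0.774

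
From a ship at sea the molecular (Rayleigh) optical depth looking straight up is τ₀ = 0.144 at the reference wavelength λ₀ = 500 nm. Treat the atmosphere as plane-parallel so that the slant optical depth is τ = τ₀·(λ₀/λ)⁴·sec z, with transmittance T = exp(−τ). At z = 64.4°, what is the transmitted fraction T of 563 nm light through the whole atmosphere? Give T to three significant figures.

0.813

sec 64.4° = 2.3144.
τ = 0.144 × (500/563)⁴ × 2.3144 = 0.144 × 0.6221 × 2.3144 = 0.2073.
T = exp(−0.2073) = 0.8128.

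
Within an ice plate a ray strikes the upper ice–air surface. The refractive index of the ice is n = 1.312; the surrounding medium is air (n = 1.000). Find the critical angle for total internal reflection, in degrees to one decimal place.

49.7°

sin θ_c = n_air / n = 1.000 / 1.312 = 0.7622.
θ_c = arcsin(0.7622) = 49.66°.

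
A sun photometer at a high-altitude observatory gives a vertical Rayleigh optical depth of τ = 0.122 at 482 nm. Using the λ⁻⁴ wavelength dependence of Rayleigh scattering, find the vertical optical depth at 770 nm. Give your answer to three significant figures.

0.0187

τ(770 nm) = τ(482 nm) × (482/770)⁴ = 0.122 × (0.6260)⁴ = 0.122 × 0.1535 = 0.0187.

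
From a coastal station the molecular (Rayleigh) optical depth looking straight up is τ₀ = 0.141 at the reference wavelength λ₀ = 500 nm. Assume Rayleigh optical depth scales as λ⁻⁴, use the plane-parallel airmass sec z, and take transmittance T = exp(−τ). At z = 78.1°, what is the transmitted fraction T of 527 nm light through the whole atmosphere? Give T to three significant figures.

sec 78.1° = 4.8496.
τ = 0.141 × (500/527)⁴ × 4.8496 = 0.141 × 0.8103 × 4.8496 = 0.5541.
T = exp(−0.5541) = 0.5746.

0.575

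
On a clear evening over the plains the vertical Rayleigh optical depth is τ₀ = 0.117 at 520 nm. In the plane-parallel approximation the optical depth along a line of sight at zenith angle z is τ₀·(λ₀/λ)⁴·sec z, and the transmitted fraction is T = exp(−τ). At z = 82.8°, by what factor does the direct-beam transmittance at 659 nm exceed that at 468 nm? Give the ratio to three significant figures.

2.89

Airmass: sec 82.8° = 7.9787.
τ(659 nm) = 0.117 × (520/659)⁴ × 7.9787 = 0.117 × 0.3877 × 7.9787 = 0.3619.
τ(468 nm) = 0.117 × (520/468)⁴ × 7.9787 = 0.117 × 1.5242 × 7.9787 = 1.4228.
T(659)/T(468) = exp(τ_B − τ_A) = exp(1.0609) = 2.8890.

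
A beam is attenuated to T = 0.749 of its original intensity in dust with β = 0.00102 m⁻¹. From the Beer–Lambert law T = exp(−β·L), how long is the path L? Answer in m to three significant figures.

Beer–Lambert: T = exp(−βL) ⇒ L = −ln(T)/β = −ln(0.749)/0.00102 = 0.2890/0.00102 = 283.3 m.

283 m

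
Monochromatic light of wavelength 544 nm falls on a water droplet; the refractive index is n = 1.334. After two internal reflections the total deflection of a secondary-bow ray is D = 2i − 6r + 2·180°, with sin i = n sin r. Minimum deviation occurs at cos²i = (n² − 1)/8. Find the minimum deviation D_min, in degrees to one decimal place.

231.2°

cos²i = (1.77956 − 1)/8 = 0.09744; i = arccos(0.31216) = 71.810°.
sin r = sin 71.810°/1.334 = 0.71217; r = 45.411°.
D_min = 2·71.810° − 6·45.411° + 360° = 231.153°.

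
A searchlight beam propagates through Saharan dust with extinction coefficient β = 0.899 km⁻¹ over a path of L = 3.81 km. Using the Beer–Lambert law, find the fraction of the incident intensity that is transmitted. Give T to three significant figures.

τ = β·L = 0.899 × 3.81 = 3.4252.
T = exp(−3.4252) = 0.0325.

0.0325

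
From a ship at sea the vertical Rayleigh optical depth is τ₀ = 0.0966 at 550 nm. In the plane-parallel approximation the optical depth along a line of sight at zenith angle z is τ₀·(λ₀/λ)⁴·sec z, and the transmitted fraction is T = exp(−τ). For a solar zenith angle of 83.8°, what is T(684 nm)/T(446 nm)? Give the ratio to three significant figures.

Airmass: sec 83.8° = 9.2593.
τ(684 nm) = 0.0966 × (550/684)⁴ × 9.2593 = 0.0966 × 0.4180 × 9.2593 = 0.3739.
τ(446 nm) = 0.0966 × (550/446)⁴ × 9.2593 = 0.0966 × 2.3127 × 9.2593 = 2.0686.
T(684)/T(446) = exp(τ_B − τ_A) = exp(1.6946) = 5.4446.

5.44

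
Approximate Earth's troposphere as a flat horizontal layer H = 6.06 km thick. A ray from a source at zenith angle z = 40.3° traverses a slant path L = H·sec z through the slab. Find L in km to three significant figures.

sec z = 1/cos 40.3° = 1.3112.
L = 6.06 × 1.3112 = 7.946 km.

7.95 km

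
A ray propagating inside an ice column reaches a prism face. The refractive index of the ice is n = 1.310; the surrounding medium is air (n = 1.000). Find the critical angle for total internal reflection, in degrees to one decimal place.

sin θ_c = n_air / n = 1.000 / 1.310 = 0.7634.
θ_c = arcsin(0.7634) = 49.76°.

49.8°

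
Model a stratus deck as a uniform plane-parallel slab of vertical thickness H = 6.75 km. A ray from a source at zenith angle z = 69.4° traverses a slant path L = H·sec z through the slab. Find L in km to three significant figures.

sec z = 1/cos 69.4° = 2.8422.
L = 6.75 × 2.8422 = 19.185 km.

19.2 km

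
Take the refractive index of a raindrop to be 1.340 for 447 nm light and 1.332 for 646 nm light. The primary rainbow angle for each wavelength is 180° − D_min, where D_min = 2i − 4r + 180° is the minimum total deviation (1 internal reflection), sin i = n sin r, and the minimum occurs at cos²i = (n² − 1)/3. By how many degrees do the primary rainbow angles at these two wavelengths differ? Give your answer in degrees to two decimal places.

1.15°

At 447 nm (n = 1.340): cos²i = 0.26520 → i = 59.004°, r = 39.770°, D_min = 138.929°, rainbow angle = 41.071°.
At 646 nm (n = 1.332): cos²i = 0.25807 → i = 59.469°, r = 40.290°, D_min = 137.776°, rainbow angle = 42.224°.
Angular width = |41.071° − 42.224°| = 1.153°.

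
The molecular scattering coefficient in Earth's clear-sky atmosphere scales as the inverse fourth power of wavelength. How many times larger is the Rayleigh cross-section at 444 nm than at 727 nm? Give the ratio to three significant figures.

Rayleigh scattering ∝ λ⁻⁴, so the ratio of coefficients is the inverse fourth power of the wavelength ratio.
σ(444)/σ(727) = (727/444)⁴ = (1.6374)⁴ = 7.188.

7.19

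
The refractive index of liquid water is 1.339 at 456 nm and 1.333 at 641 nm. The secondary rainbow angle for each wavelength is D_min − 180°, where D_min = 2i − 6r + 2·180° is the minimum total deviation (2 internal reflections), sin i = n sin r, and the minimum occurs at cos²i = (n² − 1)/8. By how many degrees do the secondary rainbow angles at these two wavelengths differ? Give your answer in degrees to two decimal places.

1.56°

At 456 nm (n = 1.339): cos²i = 0.09912 → i = 71.650°, r = 45.141°, D_min = 232.451°, rainbow angle = 52.451°.
At 641 nm (n = 1.333): cos²i = 0.09711 → i = 71.843°, r = 45.466°, D_min = 230.891°, rainbow angle = 50.891°.
Angular width = |52.451° − 50.891°| = 1.560°.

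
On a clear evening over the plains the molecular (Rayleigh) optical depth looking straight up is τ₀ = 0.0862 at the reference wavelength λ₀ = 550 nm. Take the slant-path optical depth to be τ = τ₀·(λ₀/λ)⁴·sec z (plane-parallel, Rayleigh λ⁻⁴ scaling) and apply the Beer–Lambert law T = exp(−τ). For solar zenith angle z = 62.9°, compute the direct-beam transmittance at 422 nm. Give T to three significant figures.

sec 62.9° = 2.1952.
τ = 0.0862 × (550/422)⁴ × 2.1952 = 0.0862 × 2.8854 × 2.1952 = 0.5460.
T = exp(−0.5460) = 0.5793.

0.579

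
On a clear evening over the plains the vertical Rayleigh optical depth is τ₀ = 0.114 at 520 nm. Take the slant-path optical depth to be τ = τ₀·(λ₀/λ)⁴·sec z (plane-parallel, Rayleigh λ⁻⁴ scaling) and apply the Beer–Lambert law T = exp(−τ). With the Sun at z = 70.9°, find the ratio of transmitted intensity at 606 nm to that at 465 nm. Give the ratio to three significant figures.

Airmass: sec 70.9° = 3.0561.
τ(606 nm) = 0.114 × (520/606)⁴ × 3.0561 = 0.114 × 0.5422 × 3.0561 = 0.1889.
τ(465 nm) = 0.114 × (520/465)⁴ × 3.0561 = 0.114 × 1.5639 × 3.0561 = 0.5448.
T(606)/T(465) = exp(τ_B − τ_A) = exp(0.3560) = 1.4275.

1.43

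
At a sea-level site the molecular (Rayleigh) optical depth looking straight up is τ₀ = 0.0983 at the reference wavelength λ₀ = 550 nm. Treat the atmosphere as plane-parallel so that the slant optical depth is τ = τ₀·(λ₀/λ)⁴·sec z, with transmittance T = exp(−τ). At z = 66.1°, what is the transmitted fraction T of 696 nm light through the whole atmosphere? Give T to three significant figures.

0.910

sec 66.1° = 2.4683.
τ = 0.0983 × (550/696)⁴ × 2.4683 = 0.0983 × 0.3900 × 2.4683 = 0.0946.
T = exp(−0.0946) = 0.9097.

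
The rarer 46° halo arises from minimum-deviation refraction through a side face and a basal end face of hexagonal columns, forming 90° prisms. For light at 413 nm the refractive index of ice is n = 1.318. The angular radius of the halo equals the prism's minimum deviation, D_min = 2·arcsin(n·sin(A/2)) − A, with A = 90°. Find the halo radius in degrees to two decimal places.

47.49°

n·sin(A/2) = 1.318 × sin 45° = 1.318 × 0.7071 = 0.9320.
D_min = 2·arcsin(0.9320) − 90° = 2 × 68.743° − 90° = 47.487°.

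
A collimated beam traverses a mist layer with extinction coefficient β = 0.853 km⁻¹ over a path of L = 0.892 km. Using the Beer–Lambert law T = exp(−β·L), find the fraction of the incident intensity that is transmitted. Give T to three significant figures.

0.467

τ = β·L = 0.853 × 0.892 = 0.7609.
T = exp(−0.7609) = 0.4673.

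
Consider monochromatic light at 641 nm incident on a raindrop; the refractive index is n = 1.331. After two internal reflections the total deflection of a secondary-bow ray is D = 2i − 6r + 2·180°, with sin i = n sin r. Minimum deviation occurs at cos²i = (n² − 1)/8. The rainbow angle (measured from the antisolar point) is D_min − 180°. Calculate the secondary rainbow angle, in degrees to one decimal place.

50.4°

cos²i = (1.77156 − 1)/8 = 0.09645; i = arccos(0.31056) = 71.907°.
sin r = sin 71.907°/1.331 = 0.71417; r = 45.575°.
D_min = 2·71.907° − 6·45.575° + 360° = 230.365°.
Rainbow angle = D_min − 180° = 50.365°.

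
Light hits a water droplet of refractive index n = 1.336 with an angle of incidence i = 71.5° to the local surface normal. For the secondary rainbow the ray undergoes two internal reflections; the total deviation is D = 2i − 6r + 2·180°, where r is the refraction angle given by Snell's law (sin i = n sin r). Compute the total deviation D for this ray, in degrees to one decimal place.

sin r = sin 71.5° / 1.336 = 0.9483/1.336 = 0.7098; r = 45.22°.
D = 2·71.5° − 6·45.22° + 2·180° = 143.00° − 271.32° + 360° = 231.68°.

231.7°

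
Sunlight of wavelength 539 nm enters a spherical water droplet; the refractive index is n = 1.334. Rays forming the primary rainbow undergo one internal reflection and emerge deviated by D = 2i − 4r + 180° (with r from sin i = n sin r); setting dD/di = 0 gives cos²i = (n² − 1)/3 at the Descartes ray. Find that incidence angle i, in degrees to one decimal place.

cos²i = (1.334² − 1)/3 = (1.77956 − 1)/3 = 0.25985.
cos i = 0.50976, so i = 59.352°.

59.4°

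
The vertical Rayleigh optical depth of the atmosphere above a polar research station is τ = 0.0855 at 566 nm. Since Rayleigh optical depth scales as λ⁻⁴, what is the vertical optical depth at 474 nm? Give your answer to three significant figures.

0.174

τ(474 nm) = τ(566 nm) × (566/474)⁴ = 0.0855 × (1.1941)⁴ = 0.0855 × 2.0331 = 0.1738.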